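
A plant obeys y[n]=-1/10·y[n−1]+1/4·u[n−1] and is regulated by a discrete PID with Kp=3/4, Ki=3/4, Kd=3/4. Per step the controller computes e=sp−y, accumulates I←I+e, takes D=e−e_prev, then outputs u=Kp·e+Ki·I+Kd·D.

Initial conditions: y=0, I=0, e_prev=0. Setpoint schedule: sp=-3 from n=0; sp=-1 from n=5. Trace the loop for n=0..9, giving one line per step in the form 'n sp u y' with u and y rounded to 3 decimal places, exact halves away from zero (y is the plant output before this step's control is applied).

(exact arithmetic carried between steps; '≈' marks a value shown rounded to 6 d.p. or computed from one; I and e_prev carry over from the previous line; the table rounds u and y to 3 d.p., halves away from zero)
n=0: y=0, sp=-3, e=sp−y=-3; I=-3, D=e−e_prev=-3; u=3/4·(-3)+3/4·(-3)+3/4·(-3)=-6.75; next y=-1/10·0+1/4·(-6.75)=-1.6875
n=1: y=-1.6875, sp=-3, e=sp−y=-1.3125; I=-4.3125, D=e−e_prev=1.6875; u=3/4·(-1.3125)+3/4·(-4.3125)+3/4·1.6875=-2.953125; next y=-1/10·(-1.6875)+1/4·(-2.953125)≈-0.569531
n=2: y≈-0.569531, sp=-3, e=sp−y≈-2.430469; I≈-6.742969, D=e−e_prev≈-1.117969; u=3/4·(-2.430469)+3/4·(-6.742969)+3/4·(-1.117969)≈-7.718555; next y=-1/10·(-0.569531)+1/4·(-7.718555)≈-1.872686
n=3: y≈-1.872686, sp=-3, e=sp−y≈-1.127314; I≈-7.870283, D=e−e_prev≈1.303154; u=3/4·(-1.127314)+3/4·(-7.870283)+3/4·1.303154≈-5.770833; next y=-1/10·(-1.872686)+1/4·(-5.770833)≈-1.255440
n=4: y≈-1.255440, sp=-3, e=sp−y≈-1.744560; I≈-9.614844, D=e−e_prev≈-0.617246; u=3/4·(-1.744560)+3/4·(-9.614844)+3/4·(-0.617246)≈-8.982488; next y=-1/10·(-1.255440)+1/4·(-8.982488)≈-2.120078
n=5: y≈-2.120078, sp=-1, e=sp−y≈1.120078; I≈-8.494766, D=e−e_prev≈2.864638; u=3/4·1.120078+3/4·(-8.494766)+3/4·2.864638≈-3.382537; next y=-1/10·(-2.120078)+1/4·(-3.382537)≈-0.633626
n=6: y≈-0.633626, sp=-1, e=sp−y≈-0.366374; I≈-8.861139, D=e−e_prev≈-1.486451; u=3/4·(-0.366374)+3/4·(-8.861139)+3/4·(-1.486451)≈-8.035473; next y=-1/10·(-0.633626)+1/4·(-8.035473)≈-1.945506
n=7: y≈-1.945506, sp=-1, e=sp−y≈0.945506; I≈-7.915634, D=e−e_prev≈1.311879; u=3/4·0.945506+3/4·(-7.915634)+3/4·1.311879≈-4.243687; next y=-1/10·(-1.945506)+1/4·(-4.243687)≈-0.866371
n=8: y≈-0.866371, sp=-1, e=sp−y≈-0.133629; I≈-8.049263, D=e−e_prev≈-1.079135; u=3/4·(-0.133629)+3/4·(-8.049263)+3/4·(-1.079135)≈-6.946519; next y=-1/10·(-0.866371)+1/4·(-6.946519)≈-1.649993
n=9: y≈-1.649993, sp=-1, e=sp−y≈0.649993; I≈-7.399270, D=e−e_prev≈0.783622; u=3/4·0.649993+3/4·(-7.399270)+3/4·0.783622≈-4.474241; next y=-1/10·(-1.649993)+1/4·(-4.474241)≈-0.953561

0 -3 -6.750 0.000
1 -3 -2.953 -1.688
2 -3 -7.719 -0.570
3 -3 -5.771 -1.873
4 -3 -8.982 -1.255
5 -1 -3.383 -2.120
6 -1 -8.035 -0.634
7 -1 -4.244 -1.946
8 -1 -6.947 -0.866
9 -1 -4.474 -1.650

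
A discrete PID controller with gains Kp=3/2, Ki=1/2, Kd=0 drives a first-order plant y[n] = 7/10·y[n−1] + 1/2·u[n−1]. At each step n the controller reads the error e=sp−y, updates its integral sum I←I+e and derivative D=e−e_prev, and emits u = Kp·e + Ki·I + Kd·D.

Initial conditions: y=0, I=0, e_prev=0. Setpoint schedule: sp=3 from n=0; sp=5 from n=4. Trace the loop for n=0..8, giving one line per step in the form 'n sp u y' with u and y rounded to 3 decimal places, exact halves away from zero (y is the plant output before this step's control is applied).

(exact arithmetic carried between steps; '≈' marks a value shown rounded to 6 d.p. or computed from one; I and e_prev carry over from the previous line; the table rounds u and y to 3 d.p., halves away from zero)
n=0: y=0, sp=3, e=sp−y=3; I=3, D=e−e_prev=3; u=3/2·3+1/2·3+0·3=6; next y=7/10·0+1/2·6=3
n=1: y=3, sp=3, e=sp−y=0; I=3, D=e−e_prev=-3; u=3/2·0+1/2·3+0·(-3)=1.5; next y=7/10·3+1/2·1.5=2.85
n=2: y=2.85, sp=3, e=sp−y=0.15; I=3.15, D=e−e_prev=0.15; u=3/2·0.15+1/2·3.15+0·0.15=1.8; next y=7/10·2.85+1/2·1.8=2.895
n=3: y=2.895, sp=3, e=sp−y=0.105; I=3.255, D=e−e_prev=-0.045; u=3/2·0.105+1/2·3.255+0·(-0.045)=1.785; next y=7/10·2.895+1/2·1.785=2.919
n=4: y=2.919, sp=5, e=sp−y=2.081; I=5.336, D=e−e_prev=1.976; u=3/2·2.081+1/2·5.336+0·1.976=5.7895; next y=7/10·2.919+1/2·5.7895=4.93805
n=5: y=4.93805, sp=5, e=sp−y=0.06195; I=5.39795, D=e−e_prev=-2.01905; u=3/2·0.06195+1/2·5.39795+0·(-2.01905)=2.7919; next y=7/10·4.93805+1/2·2.7919=4.852585
n=6: y=4.852585, sp=5, e=sp−y=0.147415; I=5.545365, D=e−e_prev=0.085465; u=3/2·0.147415+1/2·5.545365+0·0.085465=2.993805; next y=7/10·4.852585+1/2·2.993805=4.893712
n=7: y=4.893712, sp=5, e=sp−y=0.106288; I=5.651653, D=e−e_prev=-0.041127; u=3/2·0.106288+1/2·5.651653+0·(-0.041127)≈2.985259; next y=7/10·4.893712+1/2·2.985259≈4.918228
n=8: y≈4.918228, sp=5, e=sp−y≈0.081772; I≈5.733425, D=e−e_prev≈-0.024516; u=3/2·0.081772+1/2·5.733425+0·(-0.024516)≈2.989371; next y=7/10·4.918228+1/2·2.989371≈4.937445

0 3 6.000 0.000
1 3 1.500 3.000
2 3 1.800 2.850
3 3 1.785 2.895
4 5 5.790 2.919
5 5 2.792 4.938
6 5 2.994 4.853
7 5 2.985 4.894
8 5 2.989 4.918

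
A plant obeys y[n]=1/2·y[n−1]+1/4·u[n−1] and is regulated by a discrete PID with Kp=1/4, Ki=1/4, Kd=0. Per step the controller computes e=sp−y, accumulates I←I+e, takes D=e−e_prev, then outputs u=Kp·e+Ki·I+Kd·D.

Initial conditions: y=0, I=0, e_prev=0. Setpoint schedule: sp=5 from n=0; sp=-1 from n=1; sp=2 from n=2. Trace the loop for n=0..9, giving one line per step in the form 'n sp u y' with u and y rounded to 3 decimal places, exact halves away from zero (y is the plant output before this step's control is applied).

(exact arithmetic carried between steps; '≈' marks a value shown rounded to 6 d.p. or computed from one; I and e_prev carry over from the previous line; the table rounds u and y to 3 d.p., halves away from zero)
n=0: y=0, sp=5, e=sp−y=5; I=5, D=e−e_prev=5; u=1/4·5+1/4·5+0·5=2.5; next y=1/2·0+1/4·2.5=0.625
n=1: y=0.625, sp=-1, e=sp−y=-1.625; I=3.375, D=e−e_prev=-6.625; u=1/4·(-1.625)+1/4·3.375+0·(-6.625)=0.4375; next y=1/2·0.625+1/4·0.4375=0.421875
n=2: y=0.421875, sp=2, e=sp−y=1.578125; I=4.953125, D=e−e_prev=3.203125; u=1/4·1.578125+1/4·4.953125+0·3.203125≈1.632813; next y=1/2·0.421875+1/4·1.632813≈0.619141
n=3: y≈0.619141, sp=2, e=sp−y≈1.380859; I≈6.333984, D=e−e_prev≈-0.197266; u=1/4·1.380859+1/4·6.333984+0·(-0.197266)≈1.928711; next y=1/2·0.619141+1/4·1.928711≈0.791748
n=4: y≈0.791748, sp=2, e=sp−y≈1.208252; I≈7.542236, D=e−e_prev≈-0.172607; u=1/4·1.208252+1/4·7.542236+0·(-0.172607)≈2.187622; next y=1/2·0.791748+1/4·2.187622≈0.942780
n=5: y≈0.942780, sp=2, e=sp−y≈1.057220; I≈8.599457, D=e−e_prev≈-0.151031; u=1/4·1.057220+1/4·8.599457+0·(-0.151031)≈2.414169; next y=1/2·0.942780+1/4·2.414169≈1.074932
n=6: y≈1.074932, sp=2, e=sp−y≈0.925068; I≈9.524525, D=e−e_prev≈-0.132153; u=1/4·0.925068+1/4·9.524525+0·(-0.132153)≈2.612398; next y=1/2·1.074932+1/4·2.612398≈1.190566
n=7: y≈1.190566, sp=2, e=sp−y≈0.809434; I≈10.333959, D=e−e_prev≈-0.115633; u=1/4·0.809434+1/4·10.333959+0·(-0.115633)≈2.785848; next y=1/2·1.190566+1/4·2.785848≈1.291745
n=8: y≈1.291745, sp=2, e=sp−y≈0.708255; I≈11.042214, D=e−e_prev≈-0.101179; u=1/4·0.708255+1/4·11.042214+0·(-0.101179)≈2.937617; next y=1/2·1.291745+1/4·2.937617≈1.380277
n=9: y≈1.380277, sp=2, e=sp−y≈0.619723; I≈11.661937, D=e−e_prev≈-0.088532; u=1/4·0.619723+1/4·11.661937+0·(-0.088532)≈3.070415; next y=1/2·1.380277+1/4·3.070415≈1.457742

0 5 2.500 0.000
1 -1 0.438 0.625
2 2 1.633 0.422
3 2 1.929 0.619
4 2 2.188 0.792
5 2 2.414 0.943
6 2 2.612 1.075
7 2 2.786 1.191
8 2 2.938 1.292
9 2 3.070 1.380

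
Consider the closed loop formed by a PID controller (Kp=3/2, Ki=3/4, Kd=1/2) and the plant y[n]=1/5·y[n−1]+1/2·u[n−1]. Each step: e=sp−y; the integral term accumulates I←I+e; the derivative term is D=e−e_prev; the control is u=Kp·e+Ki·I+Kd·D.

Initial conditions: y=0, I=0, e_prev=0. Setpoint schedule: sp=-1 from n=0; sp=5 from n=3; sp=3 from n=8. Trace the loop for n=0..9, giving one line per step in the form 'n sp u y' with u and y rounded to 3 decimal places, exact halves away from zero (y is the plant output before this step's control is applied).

0 -1 -2.750 0.000
1 -1 0.781 -1.375
2 -1 -3.724 0.116
3 5 18.060 -1.839
4 5 -9.666 8.662
5 5 25.185 -3.101
6 5 -16.072 11.972
7 5 34.674 -5.641
8 3 -31.740 16.208
9 3 49.580 -12.628

(exact arithmetic carried between steps; '≈' marks a value shown rounded to 6 d.p. or computed from one; I and e_prev carry over from the previous line; the table rounds u and y to 3 d.p., halves away from zero)
n=0: y=0, sp=-1, e=sp−y=-1; I=-1, D=e−e_prev=-1; u=3/2·(-1)+3/4·(-1)+1/2·(-1)=-2.75; next y=1/5·0+1/2·(-2.75)=-1.375
n=1: y=-1.375, sp=-1, e=sp−y=0.375; I=-0.625, D=e−e_prev=1.375; u=3/2·0.375+3/4·(-0.625)+1/2·1.375=0.78125; next y=1/5·(-1.375)+1/2·0.78125=0.115625
n=2: y=0.115625, sp=-1, e=sp−y=-1.115625; I=-1.740625, D=e−e_prev=-1.490625; u=3/2·(-1.115625)+3/4·(-1.740625)+1/2·(-1.490625)≈-3.724219; next y=1/5·0.115625+1/2·(-3.724219)≈-1.838984
n=3: y≈-1.838984, sp=5, e=sp−y≈6.838984; I≈5.098359, D=e−e_prev≈7.954609; u=3/2·6.838984+3/4·5.098359+1/2·7.954609≈18.059551; next y=1/5·(-1.838984)+1/2·18.059551≈8.661979
n=4: y≈8.661979, sp=5, e=sp−y≈-3.661979; I≈1.436381, D=e−e_prev≈-10.500963; u=3/2·(-3.661979)+3/4·1.436381+1/2·(-10.500963)≈-9.666164; next y=1/5·8.661979+1/2·(-9.666164)≈-3.100686
n=5: y≈-3.100686, sp=5, e=sp−y≈8.100686; I≈9.537067, D=e−e_prev≈11.762665; u=3/2·8.100686+3/4·9.537067+1/2·11.762665≈25.185162; next y=1/5·(-3.100686)+1/2·25.185162≈11.972444
n=6: y≈11.972444, sp=5, e=sp−y≈-6.972444; I≈2.564623, D=e−e_prev≈-15.073130; u=3/2·(-6.972444)+3/4·2.564623+1/2·(-15.073130)≈-16.071763; next y=1/5·11.972444+1/2·(-16.071763)≈-5.641393
n=7: y≈-5.641393, sp=5, e=sp−y≈10.641393; I≈13.206016, D=e−e_prev≈17.613836; u=3/2·10.641393+3/4·13.206016+1/2·17.613836≈34.673519; next y=1/5·(-5.641393)+1/2·34.673519≈16.208481
n=8: y≈16.208481, sp=3, e=sp−y≈-13.208481; I≈-0.002465, D=e−e_prev≈-23.849874; u=3/2·(-13.208481)+3/4·(-0.002465)+1/2·(-23.849874)≈-31.739507; next y=1/5·16.208481+1/2·(-31.739507)≈-12.628057
n=9: y≈-12.628057, sp=3, e=sp−y≈15.628057; I≈15.625592, D=e−e_prev≈28.836538; u=3/2·15.628057+3/4·15.625592+1/2·28.836538≈49.579549; next y=1/5·(-12.628057)+1/2·49.579549≈22.264163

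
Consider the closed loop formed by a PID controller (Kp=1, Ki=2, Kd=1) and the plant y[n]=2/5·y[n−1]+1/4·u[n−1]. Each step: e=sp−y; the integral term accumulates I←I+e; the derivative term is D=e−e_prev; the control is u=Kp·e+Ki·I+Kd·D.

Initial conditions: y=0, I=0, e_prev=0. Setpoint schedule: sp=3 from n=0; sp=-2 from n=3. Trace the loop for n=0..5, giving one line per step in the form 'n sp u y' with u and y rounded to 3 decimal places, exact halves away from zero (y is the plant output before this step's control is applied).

0 3 12.000 0.000
1 3 3.000 3.000
2 3 10.200 1.950
3 -2 -14.270 3.330
4 -2 3.712 -2.236
5 -2 -10.460 0.034

(exact arithmetic carried between steps; '≈' marks a value shown rounded to 6 d.p. or computed from one; I and e_prev carry over from the previous line; the table rounds u and y to 3 d.p., halves away from zero)
n=0: y=0, sp=3, e=sp−y=3; I=3, D=e−e_prev=3; u=1·3+2·3+1·3=12; next y=2/5·0+1/4·12=3
n=1: y=3, sp=3, e=sp−y=0; I=3, D=e−e_prev=-3; u=1·0+2·3+1·(-3)=3; next y=2/5·3+1/4·3=1.95
n=2: y=1.95, sp=3, e=sp−y=1.05; I=4.05, D=e−e_prev=1.05; u=1·1.05+2·4.05+1·1.05=10.2; next y=2/5·1.95+1/4·10.2=3.33
n=3: y=3.33, sp=-2, e=sp−y=-5.33; I=-1.28, D=e−e_prev=-6.38; u=1·(-5.33)+2·(-1.28)+1·(-6.38)=-14.27; next y=2/5·3.33+1/4·(-14.27)=-2.2355
n=4: y=-2.2355, sp=-2, e=sp−y=0.2355; I=-1.0445, D=e−e_prev=5.5655; u=1·0.2355+2·(-1.0445)+1·5.5655=3.712; next y=2/5·(-2.2355)+1/4·3.712=0.0338
n=5: y=0.0338, sp=-2, e=sp−y=-2.0338; I=-3.0783, D=e−e_prev=-2.2693; u=1·(-2.0338)+2·(-3.0783)+1·(-2.2693)=-10.4597; next y=2/5·0.0338+1/4·(-10.4597)=-2.601405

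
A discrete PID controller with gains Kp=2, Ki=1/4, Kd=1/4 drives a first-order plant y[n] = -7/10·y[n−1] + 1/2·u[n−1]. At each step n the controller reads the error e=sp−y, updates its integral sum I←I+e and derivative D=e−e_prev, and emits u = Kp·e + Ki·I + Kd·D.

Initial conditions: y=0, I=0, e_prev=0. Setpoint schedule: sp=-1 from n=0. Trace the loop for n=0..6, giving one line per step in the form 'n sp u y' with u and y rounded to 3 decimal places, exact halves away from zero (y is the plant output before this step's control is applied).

(exact arithmetic carried between steps; '≈' marks a value shown rounded to 6 d.p. or computed from one; I and e_prev carry over from the previous line; the table rounds u and y to 3 d.p., halves away from zero)
n=0: y=0, sp=-1, e=sp−y=-1; I=-1, D=e−e_prev=-1; u=2·(-1)+1/4·(-1)+1/4·(-1)=-2.5; next y=-7/10·0+1/2·(-2.5)=-1.25
n=1: y=-1.25, sp=-1, e=sp−y=0.25; I=-0.75, D=e−e_prev=1.25; u=2·0.25+1/4·(-0.75)+1/4·1.25=0.625; next y=-7/10·(-1.25)+1/2·0.625=1.1875
n=2: y=1.1875, sp=-1, e=sp−y=-2.1875; I=-2.9375, D=e−e_prev=-2.4375; u=2·(-2.1875)+1/4·(-2.9375)+1/4·(-2.4375)=-5.71875; next y=-7/10·1.1875+1/2·(-5.71875)=-3.690625
n=3: y=-3.690625, sp=-1, e=sp−y=2.690625; I=-0.246875, D=e−e_prev=4.878125; u=2·2.690625+1/4·(-0.246875)+1/4·4.878125≈6.539063; next y=-7/10·(-3.690625)+1/2·6.539063≈5.852969
n=4: y≈5.852969, sp=-1, e=sp−y≈-6.852969; I≈-7.099844, D=e−e_prev≈-9.543594; u=2·(-6.852969)+1/4·(-7.099844)+1/4·(-9.543594)≈-17.866797; next y=-7/10·5.852969+1/2·(-17.866797)≈-13.030477
n=5: y≈-13.030477, sp=-1, e=sp−y≈12.030477; I≈4.930633, D=e−e_prev≈18.883445; u=2·12.030477+1/4·4.930633+1/4·18.883445≈30.014473; next y=-7/10·(-13.030477)+1/2·30.014473≈24.128570
n=6: y≈24.128570, sp=-1, e=sp−y≈-25.128570; I≈-20.197937, D=e−e_prev≈-37.159046; u=2·(-25.128570)+1/4·(-20.197937)+1/4·(-37.159046)≈-64.596386; next y=-7/10·24.128570+1/2·(-64.596386)≈-49.188192

0 -1 -2.500 0.000
1 -1 0.625 -1.250
2 -1 -5.719 1.188
3 -1 6.539 -3.691
4 -1 -17.867 5.853
5 -1 30.014 -13.030
6 -1 -64.596 24.129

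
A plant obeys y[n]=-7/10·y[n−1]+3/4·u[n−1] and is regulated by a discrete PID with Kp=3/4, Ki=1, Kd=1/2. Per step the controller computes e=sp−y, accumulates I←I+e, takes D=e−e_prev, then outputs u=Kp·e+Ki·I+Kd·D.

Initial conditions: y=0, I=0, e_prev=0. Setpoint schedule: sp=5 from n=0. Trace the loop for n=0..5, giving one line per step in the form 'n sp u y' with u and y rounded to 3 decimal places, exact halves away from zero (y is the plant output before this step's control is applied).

(exact arithmetic carried between steps; '≈' marks a value shown rounded to 6 d.p. or computed from one; I and e_prev carry over from the previous line; the table rounds u and y to 3 d.p., halves away from zero)
n=0: y=0, sp=5, e=sp−y=5; I=5, D=e−e_prev=5; u=3/4·5+1·5+1/2·5=11.25; next y=-7/10·0+3/4·11.25=8.4375
n=1: y=8.4375, sp=5, e=sp−y=-3.4375; I=1.5625, D=e−e_prev=-8.4375; u=3/4·(-3.4375)+1·1.5625+1/2·(-8.4375)=-5.234375; next y=-7/10·8.4375+3/4·(-5.234375)≈-9.832031
n=2: y≈-9.832031, sp=5, e=sp−y≈14.832031; I≈16.394531, D=e−e_prev≈18.269531; u=3/4·14.832031+1·16.394531+1/2·18.269531≈36.653320; next y=-7/10·(-9.832031)+3/4·36.653320≈34.372412
n=3: y≈34.372412, sp=5, e=sp−y≈-29.372412; I≈-12.977881, D=e−e_prev≈-44.204443; u=3/4·(-29.372412)+1·(-12.977881)+1/2·(-44.204443)≈-57.109412; next y=-7/10·34.372412+3/4·(-57.109412)≈-66.892747
n=4: y≈-66.892747, sp=5, e=sp−y≈71.892747; I≈58.914866, D=e−e_prev≈101.265159; u=3/4·71.892747+1·58.914866+1/2·101.265159≈163.467006; next y=-7/10·(-66.892747)+3/4·163.467006≈169.425178
n=5: y≈169.425178, sp=5, e=sp−y≈-164.425178; I≈-105.510311, D=e−e_prev≈-236.317925; u=3/4·(-164.425178)+1·(-105.510311)+1/2·(-236.317925)≈-346.988157; next y=-7/10·169.425178+3/4·(-346.988157)≈-378.838742

0 5 11.250 0.000
1 5 -5.234 8.438
2 5 36.653 -9.832
3 5 -57.109 34.372
4 5 163.467 -66.893
5 5 -346.988 169.425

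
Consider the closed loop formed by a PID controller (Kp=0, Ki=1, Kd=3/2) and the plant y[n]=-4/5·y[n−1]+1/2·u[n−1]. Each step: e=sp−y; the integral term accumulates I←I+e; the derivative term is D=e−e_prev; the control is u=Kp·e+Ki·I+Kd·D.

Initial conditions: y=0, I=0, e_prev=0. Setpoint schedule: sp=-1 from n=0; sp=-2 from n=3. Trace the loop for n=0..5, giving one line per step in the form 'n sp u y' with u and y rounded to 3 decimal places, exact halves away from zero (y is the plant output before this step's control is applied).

(exact arithmetic carried between steps; '≈' marks a value shown rounded to 6 d.p. or computed from one; I and e_prev carry over from the previous line; the table rounds u and y to 3 d.p., halves away from zero)
n=0: y=0, sp=-1, e=sp−y=-1; I=-1, D=e−e_prev=-1; u=0·(-1)+1·(-1)+3/2·(-1)=-2.5; next y=-4/5·0+1/2·(-2.5)=-1.25
n=1: y=-1.25, sp=-1, e=sp−y=0.25; I=-0.75, D=e−e_prev=1.25; u=0·0.25+1·(-0.75)+3/2·1.25=1.125; next y=-4/5·(-1.25)+1/2·1.125=1.5625
n=2: y=1.5625, sp=-1, e=sp−y=-2.5625; I=-3.3125, D=e−e_prev=-2.8125; u=0·(-2.5625)+1·(-3.3125)+3/2·(-2.8125)=-7.53125; next y=-4/5·1.5625+1/2·(-7.53125)=-5.015625
n=3: y=-5.015625, sp=-2, e=sp−y=3.015625; I=-0.296875, D=e−e_prev=5.578125; u=0·3.015625+1·(-0.296875)+3/2·5.578125≈8.070313; next y=-4/5·(-5.015625)+1/2·8.070313≈8.047656
n=4: y≈8.047656, sp=-2, e=sp−y≈-10.047656; I≈-10.344531, D=e−e_prev≈-13.063281; u=0·(-10.047656)+1·(-10.344531)+3/2·(-13.063281)≈-29.939453; next y=-4/5·8.047656+1/2·(-29.939453)≈-21.407852
n=5: y≈-21.407852, sp=-2, e=sp−y≈19.407852; I≈9.063320, D=e−e_prev≈29.455508; u=0·19.407852+1·9.063320+3/2·29.455508≈53.246582; next y=-4/5·(-21.407852)+1/2·53.246582≈43.749572

0 -1 -2.500 0.000
1 -1 1.125 -1.250
2 -1 -7.531 1.563
3 -2 8.070 -5.016
4 -2 -29.939 8.048
5 -2 53.247 -21.408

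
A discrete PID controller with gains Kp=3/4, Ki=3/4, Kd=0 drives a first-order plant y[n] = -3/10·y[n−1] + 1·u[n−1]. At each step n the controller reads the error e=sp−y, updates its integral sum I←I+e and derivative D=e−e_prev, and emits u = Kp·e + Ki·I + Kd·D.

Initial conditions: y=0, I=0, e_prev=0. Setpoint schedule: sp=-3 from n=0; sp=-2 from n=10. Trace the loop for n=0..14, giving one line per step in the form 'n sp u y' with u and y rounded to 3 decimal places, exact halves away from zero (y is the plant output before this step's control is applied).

0 -3 -4.500 0.000
1 -3 0.000 -4.500
2 -3 -7.650 1.350
3 -3 3.195 -8.055
4 -3 -13.514 5.612
5 -3 11.241 -15.197
6 -3 -26.107 15.800
7 -3 29.763 -30.847
8 -3 -54.147 39.017
9 -3 71.644 -65.852
10 -2 -115.595 91.399
11 -2 165.977 -143.014
12 -2 -256.106 208.881
13 -2 377.210 -318.770
14 -2 -572.629 472.841

(exact arithmetic carried between steps; '≈' marks a value shown rounded to 6 d.p. or computed from one; I and e_prev carry over from the previous line; the table rounds u and y to 3 d.p., halves away from zero)
n=0: y=0, sp=-3, e=sp−y=-3; I=-3, D=e−e_prev=-3; u=3/4·(-3)+3/4·(-3)+0·(-3)=-4.5; next y=-3/10·0+1·(-4.5)=-4.5
n=1: y=-4.5, sp=-3, e=sp−y=1.5; I=-1.5, D=e−e_prev=4.5; u=3/4·1.5+3/4·(-1.5)+0·4.5=0; next y=-3/10·(-4.5)+1·0=1.35
n=2: y=1.35, sp=-3, e=sp−y=-4.35; I=-5.85, D=e−e_prev=-5.85; u=3/4·(-4.35)+3/4·(-5.85)+0·(-5.85)=-7.65; next y=-3/10·1.35+1·(-7.65)=-8.055
n=3: y=-8.055, sp=-3, e=sp−y=5.055; I=-0.795, D=e−e_prev=9.405; u=3/4·5.055+3/4·(-0.795)+0·9.405=3.195; next y=-3/10·(-8.055)+1·3.195=5.6115
n=4: y=5.6115, sp=-3, e=sp−y=-8.6115; I=-9.4065, D=e−e_prev=-13.6665; u=3/4·(-8.6115)+3/4·(-9.4065)+0·(-13.6665)=-13.5135; next y=-3/10·5.6115+1·(-13.5135)=-15.19695
n=5: y=-15.19695, sp=-3, e=sp−y=12.19695; I=2.79045, D=e−e_prev=20.80845; u=3/4·12.19695+3/4·2.79045+0·20.80845=11.24055; next y=-3/10·(-15.19695)+1·11.24055=15.799635
n=6: y=15.799635, sp=-3, e=sp−y=-18.799635; I=-16.009185, D=e−e_prev=-30.996585; u=3/4·(-18.799635)+3/4·(-16.009185)+0·(-30.996585)=-26.106615; next y=-3/10·15.799635+1·(-26.106615)≈-30.846506
n=7: y≈-30.846506, sp=-3, e=sp−y≈27.846506; I≈11.837321, D=e−e_prev≈46.646141; u=3/4·27.846506+3/4·11.837321+0·46.646141≈29.762870; next y=-3/10·(-30.846506)+1·29.762870≈39.016821
n=8: y≈39.016821, sp=-3, e=sp−y≈-42.016821; I≈-30.179501, D=e−e_prev≈-69.863327; u=3/4·(-42.016821)+3/4·(-30.179501)+0·(-69.863327)≈-54.147241; next y=-3/10·39.016821+1·(-54.147241)≈-65.852288
n=9: y≈-65.852288, sp=-3, e=sp−y≈62.852288; I≈32.672787, D=e−e_prev≈104.869109; u=3/4·62.852288+3/4·32.672787+0·104.869109≈71.643806; next y=-3/10·(-65.852288)+1·71.643806≈91.399492
n=10: y≈91.399492, sp=-2, e=sp−y≈-93.399492; I≈-60.726705, D=e−e_prev≈-156.251780; u=3/4·(-93.399492)+3/4·(-60.726705)+0·(-156.251780)≈-115.594648; next y=-3/10·91.399492+1·(-115.594648)≈-143.014496
n=11: y≈-143.014496, sp=-2, e=sp−y≈141.014496; I≈80.287791, D=e−e_prev≈234.413988; u=3/4·141.014496+3/4·80.287791+0·234.413988≈165.976715; next y=-3/10·(-143.014496)+1·165.976715≈208.881064
n=12: y≈208.881064, sp=-2, e=sp−y≈-210.881064; I≈-130.593273, D=e−e_prev≈-351.895560; u=3/4·(-210.881064)+3/4·(-130.593273)+0·(-351.895560)≈-256.105753; next y=-3/10·208.881064+1·(-256.105753)≈-318.770072
n=13: y≈-318.770072, sp=-2, e=sp−y≈316.770072; I≈186.176799, D=e−e_prev≈527.651136; u=3/4·316.770072+3/4·186.176799+0·527.651136≈377.210153; next y=-3/10·(-318.770072)+1·377.210153≈472.841174
n=14: y≈472.841174, sp=-2, e=sp−y≈-474.841174; I≈-288.664376, D=e−e_prev≈-791.611246; u=3/4·(-474.841174)+3/4·(-288.664376)+0·(-791.611246)≈-572.629163; next y=-3/10·472.841174+1·(-572.629163)≈-714.481515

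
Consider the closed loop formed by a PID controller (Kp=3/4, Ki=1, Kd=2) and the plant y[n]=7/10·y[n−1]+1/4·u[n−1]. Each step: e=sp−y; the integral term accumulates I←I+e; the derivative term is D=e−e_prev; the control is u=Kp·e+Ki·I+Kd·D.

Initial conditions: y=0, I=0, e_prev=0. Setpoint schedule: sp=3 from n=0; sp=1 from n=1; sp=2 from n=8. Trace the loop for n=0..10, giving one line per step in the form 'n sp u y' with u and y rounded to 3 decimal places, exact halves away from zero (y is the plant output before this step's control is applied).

(exact arithmetic carried between steps; '≈' marks a value shown rounded to 6 d.p. or computed from one; I and e_prev carry over from the previous line; the table rounds u and y to 3 d.p., halves away from zero)
n=0: y=0, sp=3, e=sp−y=3; I=3, D=e−e_prev=3; u=3/4·3+1·3+2·3=11.25; next y=7/10·0+1/4·11.25=2.8125
n=1: y=2.8125, sp=1, e=sp−y=-1.8125; I=1.1875, D=e−e_prev=-4.8125; u=3/4·(-1.8125)+1·1.1875+2·(-4.8125)=-9.796875; next y=7/10·2.8125+1/4·(-9.796875)≈-0.480469
n=2: y≈-0.480469, sp=1, e=sp−y≈1.480469; I≈2.667969, D=e−e_prev≈3.292969; u=3/4·1.480469+1·2.667969+2·3.292969≈10.364258; next y=7/10·(-0.480469)+1/4·10.364258≈2.254736
n=3: y≈2.254736, sp=1, e=sp−y≈-1.254736; I≈1.413232, D=e−e_prev≈-2.735205; u=3/4·(-1.254736)+1·1.413232+2·(-2.735205)≈-4.998230; next y=7/10·2.254736+1/4·(-4.998230)≈0.328758
n=4: y≈0.328758, sp=1, e=sp−y≈0.671242; I≈2.084474, D=e−e_prev≈1.925978; u=3/4·0.671242+1·2.084474+2·1.925978≈6.439863; next y=7/10·0.328758+1/4·6.439863≈1.840096
n=5: y≈1.840096, sp=1, e=sp−y≈-0.840096; I≈1.244378, D=e−e_prev≈-1.511338; u=3/4·(-0.840096)+1·1.244378+2·(-1.511338)≈-2.408371; next y=7/10·1.840096+1/4·(-2.408371)≈0.685975
n=6: y≈0.685975, sp=1, e=sp−y≈0.314025; I≈1.558403, D=e−e_prev≈1.154122; u=3/4·0.314025+1·1.558403+2·1.154122≈4.102166; next y=7/10·0.685975+1/4·4.102166≈1.505724
n=7: y≈1.505724, sp=1, e=sp−y≈-0.505724; I≈1.052680, D=e−e_prev≈-0.819749; u=3/4·(-0.505724)+1·1.052680+2·(-0.819749)≈-0.966111; next y=7/10·1.505724+1/4·(-0.966111)≈0.812479
n=8: y≈0.812479, sp=2, e=sp−y≈1.187521; I≈2.240201, D=e−e_prev≈1.693245; u=3/4·1.187521+1·2.240201+2·1.693245≈6.517331; next y=7/10·0.812479+1/4·6.517331≈2.198068
n=9: y≈2.198068, sp=2, e=sp−y≈-0.198068; I≈2.042133, D=e−e_prev≈-1.385589; u=3/4·(-0.198068)+1·2.042133+2·(-1.385589)≈-0.877597; next y=7/10·2.198068+1/4·(-0.877597)≈1.319249
n=10: y≈1.319249, sp=2, e=sp−y≈0.680751; I≈2.722884, D=e−e_prev≈0.878820; u=3/4·0.680751+1·2.722884+2·0.878820≈4.991087; next y=7/10·1.319249+1/4·4.991087≈2.171246

0 3 11.250 0.000
1 1 -9.797 2.813
2 1 10.364 -0.480
3 1 -4.998 2.255
4 1 6.440 0.329
5 1 -2.408 1.840
6 1 4.102 0.686
7 1 -0.966 1.506
8 2 6.517 0.812
9 2 -0.878 2.198
10 2 4.991 1.319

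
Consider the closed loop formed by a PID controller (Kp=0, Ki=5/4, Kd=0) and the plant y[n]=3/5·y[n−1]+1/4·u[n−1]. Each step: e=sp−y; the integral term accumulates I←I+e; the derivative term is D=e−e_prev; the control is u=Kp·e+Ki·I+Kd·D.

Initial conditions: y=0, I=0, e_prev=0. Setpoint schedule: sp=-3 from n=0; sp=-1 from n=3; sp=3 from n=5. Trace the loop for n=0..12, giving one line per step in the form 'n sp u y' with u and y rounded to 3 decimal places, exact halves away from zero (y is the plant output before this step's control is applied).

(exact arithmetic carried between steps; '≈' marks a value shown rounded to 6 d.p. or computed from one; I and e_prev carry over from the previous line; the table rounds u and y to 3 d.p., halves away from zero)
n=0: y=0, sp=-3, e=sp−y=-3; I=-3, D=e−e_prev=-3; u=0·(-3)+5/4·(-3)+0·(-3)=-3.75; next y=3/5·0+1/4·(-3.75)=-0.9375
n=1: y=-0.9375, sp=-3, e=sp−y=-2.0625; I=-5.0625, D=e−e_prev=0.9375; u=0·(-2.0625)+5/4·(-5.0625)+0·0.9375=-6.328125; next y=3/5·(-0.9375)+1/4·(-6.328125)≈-2.144531
n=2: y≈-2.144531, sp=-3, e=sp−y≈-0.855469; I≈-5.917969, D=e−e_prev≈1.207031; u=0·(-0.855469)+5/4·(-5.917969)+0·1.207031≈-7.397461; next y=3/5·(-2.144531)+1/4·(-7.397461)≈-3.136084
n=3: y≈-3.136084, sp=-1, e=sp−y≈2.136084; I≈-3.781885, D=e−e_prev≈2.991553; u=0·2.136084+5/4·(-3.781885)+0·2.991553≈-4.727356; next y=3/5·(-3.136084)+1/4·(-4.727356)≈-3.063489
n=4: y≈-3.063489, sp=-1, e=sp−y≈2.063489; I≈-1.718395, D=e−e_prev≈-0.072595; u=0·2.063489+5/4·(-1.718395)+0·(-0.072595)≈-2.147994; next y=3/5·(-3.063489)+1/4·(-2.147994)≈-2.375092
n=5: y≈-2.375092, sp=3, e=sp−y≈5.375092; I≈3.656697, D=e−e_prev≈3.311603; u=0·5.375092+5/4·3.656697+0·3.311603≈4.570871; next y=3/5·(-2.375092)+1/4·4.570871≈-0.282338
n=6: y≈-0.282338, sp=3, e=sp−y≈3.282338; I≈6.939034, D=e−e_prev≈-2.092755; u=0·3.282338+5/4·6.939034+0·(-2.092755)≈8.673793; next y=3/5·(-0.282338)+1/4·8.673793≈1.999046
n=7: y≈1.999046, sp=3, e=sp−y≈1.000954; I≈7.939989, D=e−e_prev≈-2.281383; u=0·1.000954+5/4·7.939989+0·(-2.281383)≈9.924986; next y=3/5·1.999046+1/4·9.924986≈3.680674
n=8: y≈3.680674, sp=3, e=sp−y≈-0.680674; I≈7.259315, D=e−e_prev≈-1.681628; u=0·(-0.680674)+5/4·7.259315+0·(-1.681628)≈9.074143; next y=3/5·3.680674+1/4·9.074143≈4.476940
n=9: y≈4.476940, sp=3, e=sp−y≈-1.476940; I≈5.782375, D=e−e_prev≈-0.796266; u=0·(-1.476940)+5/4·5.782375+0·(-0.796266)≈7.227968; next y=3/5·4.476940+1/4·7.227968≈4.493156
n=10: y≈4.493156, sp=3, e=sp−y≈-1.493156; I≈4.289218, D=e−e_prev≈-0.016216; u=0·(-1.493156)+5/4·4.289218+0·(-0.016216)≈5.361523; next y=3/5·4.493156+1/4·5.361523≈4.036274
n=11: y≈4.036274, sp=3, e=sp−y≈-1.036274; I≈3.252944, D=e−e_prev≈0.456882; u=0·(-1.036274)+5/4·3.252944+0·0.456882≈4.066180; next y=3/5·4.036274+1/4·4.066180≈3.438310
n=12: y≈3.438310, sp=3, e=sp−y≈-0.438310; I≈2.814634, D=e−e_prev≈0.597965; u=0·(-0.438310)+5/4·2.814634+0·0.597965≈3.518293; next y=3/5·3.438310+1/4·3.518293≈2.942559

0 -3 -3.750 0.000
1 -3 -6.328 -0.938
2 -3 -7.397 -2.145
3 -1 -4.727 -3.136
4 -1 -2.148 -3.063
5 3 4.571 -2.375
6 3 8.674 -0.282
7 3 9.925 1.999
8 3 9.074 3.681
9 3 7.228 4.477
10 3 5.362 4.493
11 3 4.066 4.036
12 3 3.518 3.438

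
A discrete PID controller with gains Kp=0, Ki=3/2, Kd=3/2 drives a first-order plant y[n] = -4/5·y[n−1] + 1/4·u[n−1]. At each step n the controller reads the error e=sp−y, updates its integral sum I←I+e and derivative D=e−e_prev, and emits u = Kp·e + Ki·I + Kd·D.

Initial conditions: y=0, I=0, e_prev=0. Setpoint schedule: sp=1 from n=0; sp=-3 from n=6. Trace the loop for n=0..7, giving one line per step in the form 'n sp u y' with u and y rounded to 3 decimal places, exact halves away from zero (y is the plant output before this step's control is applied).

(exact arithmetic carried between steps; '≈' marks a value shown rounded to 6 d.p. or computed from one; I and e_prev carry over from the previous line; the table rounds u and y to 3 d.p., halves away from zero)
n=0: y=0, sp=1, e=sp−y=1; I=1, D=e−e_prev=1; u=0·1+3/2·1+3/2·1=3; next y=-4/5·0+1/4·3=0.75
n=1: y=0.75, sp=1, e=sp−y=0.25; I=1.25, D=e−e_prev=-0.75; u=0·0.25+3/2·1.25+3/2·(-0.75)=0.75; next y=-4/5·0.75+1/4·0.75=-0.4125
n=2: y=-0.4125, sp=1, e=sp−y=1.4125; I=2.6625, D=e−e_prev=1.1625; u=0·1.4125+3/2·2.6625+3/2·1.1625=5.7375; next y=-4/5·(-0.4125)+1/4·5.7375=1.764375
n=3: y=1.764375, sp=1, e=sp−y=-0.764375; I=1.898125, D=e−e_prev=-2.176875; u=0·(-0.764375)+3/2·1.898125+3/2·(-2.176875)=-0.418125; next y=-4/5·1.764375+1/4·(-0.418125)≈-1.516031
n=4: y≈-1.516031, sp=1, e=sp−y≈2.516031; I≈4.414156, D=e−e_prev≈3.280406; u=0·2.516031+3/2·4.414156+3/2·3.280406≈11.541844; next y=-4/5·(-1.516031)+1/4·11.541844≈4.098286
n=5: y≈4.098286, sp=1, e=sp−y≈-3.098286; I≈1.315870, D=e−e_prev≈-5.614317; u=0·(-3.098286)+3/2·1.315870+3/2·(-5.614317)≈-6.447670; next y=-4/5·4.098286+1/4·(-6.447670)≈-4.890546
n=6: y≈-4.890546, sp=-3, e=sp−y≈1.890546; I≈3.206417, D=e−e_prev≈4.988832; u=0·1.890546+3/2·3.206417+3/2·4.988832≈12.292873; next y=-4/5·(-4.890546)+1/4·12.292873≈6.985655
n=7: y≈6.985655, sp=-3, e=sp−y≈-9.985655; I≈-6.779239, D=e−e_prev≈-11.876202; u=0·(-9.985655)+3/2·(-6.779239)+3/2·(-11.876202)≈-27.983161; next y=-4/5·6.985655+1/4·(-27.983161)≈-12.584315

0 1 3.000 0.000
1 1 0.750 0.750
2 1 5.738 -0.413
3 1 -0.418 1.764
4 1 11.542 -1.516
5 1 -6.448 4.098
6 -3 12.293 -4.891
7 -3 -27.983 6.986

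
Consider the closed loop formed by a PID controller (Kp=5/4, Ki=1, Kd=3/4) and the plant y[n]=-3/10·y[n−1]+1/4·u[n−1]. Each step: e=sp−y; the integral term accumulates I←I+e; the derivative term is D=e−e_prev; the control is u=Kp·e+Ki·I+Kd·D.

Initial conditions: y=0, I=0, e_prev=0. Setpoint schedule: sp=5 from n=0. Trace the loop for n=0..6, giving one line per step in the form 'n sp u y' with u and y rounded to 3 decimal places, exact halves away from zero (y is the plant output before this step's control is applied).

(exact arithmetic carried between steps; '≈' marks a value shown rounded to 6 d.p. or computed from one; I and e_prev carry over from the previous line; the table rounds u and y to 3 d.p., halves away from zero)
n=0: y=0, sp=5, e=sp−y=5; I=5, D=e−e_prev=5; u=5/4·5+1·5+3/4·5=15; next y=-3/10·0+1/4·15=3.75
n=1: y=3.75, sp=5, e=sp−y=1.25; I=6.25, D=e−e_prev=-3.75; u=5/4·1.25+1·6.25+3/4·(-3.75)=5; next y=-3/10·3.75+1/4·5=0.125
n=2: y=0.125, sp=5, e=sp−y=4.875; I=11.125, D=e−e_prev=3.625; u=5/4·4.875+1·11.125+3/4·3.625=19.9375; next y=-3/10·0.125+1/4·19.9375=4.946875
n=3: y=4.946875, sp=5, e=sp−y=0.053125; I=11.178125, D=e−e_prev=-4.821875; u=5/4·0.053125+1·11.178125+3/4·(-4.821875)=7.628125; next y=-3/10·4.946875+1/4·7.628125≈0.422969
n=4: y≈0.422969, sp=5, e=sp−y≈4.577031; I≈15.755156, D=e−e_prev≈4.523906; u=5/4·4.577031+1·15.755156+3/4·4.523906≈24.869375; next y=-3/10·0.422969+1/4·24.869375≈6.090453
n=5: y≈6.090453, sp=5, e=sp−y≈-1.090453; I≈14.664703, D=e−e_prev≈-5.667484; u=5/4·(-1.090453)+1·14.664703+3/4·(-5.667484)≈9.051023; next y=-3/10·6.090453+1/4·9.051023≈0.435620
n=6: y≈0.435620, sp=5, e=sp−y≈4.564380; I≈19.229083, D=e−e_prev≈5.654833; u=5/4·4.564380+1·19.229083+3/4·5.654833≈29.175683; next y=-3/10·0.435620+1/4·29.175683≈7.163235

0 5 15.000 0.000
1 5 5.000 3.750
2 5 19.938 0.125
3 5 7.628 4.947
4 5 24.869 0.423
5 5 9.051 6.090
6 5 29.176 0.436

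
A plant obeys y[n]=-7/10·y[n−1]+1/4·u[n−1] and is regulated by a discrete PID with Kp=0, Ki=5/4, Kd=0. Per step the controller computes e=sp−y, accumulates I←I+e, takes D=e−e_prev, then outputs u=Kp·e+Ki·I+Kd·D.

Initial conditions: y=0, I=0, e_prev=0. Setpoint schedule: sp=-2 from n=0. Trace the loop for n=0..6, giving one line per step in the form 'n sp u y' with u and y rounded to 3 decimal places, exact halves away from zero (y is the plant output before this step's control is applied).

(exact arithmetic carried between steps; '≈' marks a value shown rounded to 6 d.p. or computed from one; I and e_prev carry over from the previous line; the table rounds u and y to 3 d.p., halves away from zero)
n=0: y=0, sp=-2, e=sp−y=-2; I=-2, D=e−e_prev=-2; u=0·(-2)+5/4·(-2)+0·(-2)=-2.5; next y=-7/10·0+1/4·(-2.5)=-0.625
n=1: y=-0.625, sp=-2, e=sp−y=-1.375; I=-3.375, D=e−e_prev=0.625; u=0·(-1.375)+5/4·(-3.375)+0·0.625=-4.21875; next y=-7/10·(-0.625)+1/4·(-4.21875)≈-0.617188
n=2: y≈-0.617188, sp=-2, e=sp−y≈-1.382813; I≈-4.757813, D=e−e_prev≈-0.007813; u=0·(-1.382813)+5/4·(-4.757813)+0·(-0.007813)≈-5.947266; next y=-7/10·(-0.617188)+1/4·(-5.947266)≈-1.054785
n=3: y≈-1.054785, sp=-2, e=sp−y≈-0.945215; I≈-5.703027, D=e−e_prev≈0.437598; u=0·(-0.945215)+5/4·(-5.703027)+0·0.437598≈-7.128784; next y=-7/10·(-1.054785)+1/4·(-7.128784)≈-1.043846
n=4: y≈-1.043846, sp=-2, e=sp−y≈-0.956154; I≈-6.659181, D=e−e_prev≈-0.010939; u=0·(-0.956154)+5/4·(-6.659181)+0·(-0.010939)≈-8.323976; next y=-7/10·(-1.043846)+1/4·(-8.323976)≈-1.350302
n=5: y≈-1.350302, sp=-2, e=sp−y≈-0.649698; I≈-7.308879, D=e−e_prev≈0.306455; u=0·(-0.649698)+5/4·(-7.308879)+0·0.306455≈-9.136099; next y=-7/10·(-1.350302)+1/4·(-9.136099)≈-1.338814
n=6: y≈-1.338814, sp=-2, e=sp−y≈-0.661186; I≈-7.970066, D=e−e_prev≈-0.011488; u=0·(-0.661186)+5/4·(-7.970066)+0·(-0.011488)≈-9.962582; next y=-7/10·(-1.338814)+1/4·(-9.962582)≈-1.553476

0 -2 -2.500 0.000
1 -2 -4.219 -0.625
2 -2 -5.947 -0.617
3 -2 -7.129 -1.055
4 -2 -8.324 -1.044
5 -2 -9.136 -1.350
6 -2 -9.963 -1.339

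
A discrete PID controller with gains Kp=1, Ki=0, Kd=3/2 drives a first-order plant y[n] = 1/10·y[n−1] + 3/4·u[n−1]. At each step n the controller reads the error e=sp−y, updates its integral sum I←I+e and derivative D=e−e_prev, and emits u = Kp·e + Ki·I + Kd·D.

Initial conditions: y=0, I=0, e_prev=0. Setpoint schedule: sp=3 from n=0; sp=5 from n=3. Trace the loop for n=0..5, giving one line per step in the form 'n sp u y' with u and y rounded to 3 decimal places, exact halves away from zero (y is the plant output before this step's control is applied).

0 3 7.500 0.000
1 3 -11.063 5.625
2 3 30.773 -7.734
3 5 -59.368 22.307
4 5 144.199 -42.295
5 5 -318.242 103.919

(exact arithmetic carried between steps; '≈' marks a value shown rounded to 6 d.p. or computed from one; I and e_prev carry over from the previous line; the table rounds u and y to 3 d.p., halves away from zero)
n=0: y=0, sp=3, e=sp−y=3; I=3, D=e−e_prev=3; u=1·3+0·3+3/2·3=7.5; next y=1/10·0+3/4·7.5=5.625
n=1: y=5.625, sp=3, e=sp−y=-2.625; I=0.375, D=e−e_prev=-5.625; u=1·(-2.625)+0·0.375+3/2·(-5.625)=-11.0625; next y=1/10·5.625+3/4·(-11.0625)=-7.734375
n=2: y=-7.734375, sp=3, e=sp−y=10.734375; I=11.109375, D=e−e_prev=13.359375; u=1·10.734375+0·11.109375+3/2·13.359375≈30.773438; next y=1/10·(-7.734375)+3/4·30.773438≈22.306641
n=3: y≈22.306641, sp=5, e=sp−y≈-17.306641; I≈-6.197266, D=e−e_prev≈-28.041016; u=1·(-17.306641)+0·(-6.197266)+3/2·(-28.041016)≈-59.368164; next y=1/10·22.306641+3/4·(-59.368164)≈-42.295459
n=4: y≈-42.295459, sp=5, e=sp−y≈47.295459; I≈41.098193, D=e−e_prev≈64.602100; u=1·47.295459+0·41.098193+3/2·64.602100≈144.198608; next y=1/10·(-42.295459)+3/4·144.198608≈103.919410
n=5: y≈103.919410, sp=5, e=sp−y≈-98.919410; I≈-57.821217, D=e−e_prev≈-146.214869; u=1·(-98.919410)+0·(-57.821217)+3/2·(-146.214869)≈-318.241714; next y=1/10·103.919410+3/4·(-318.241714)≈-228.289345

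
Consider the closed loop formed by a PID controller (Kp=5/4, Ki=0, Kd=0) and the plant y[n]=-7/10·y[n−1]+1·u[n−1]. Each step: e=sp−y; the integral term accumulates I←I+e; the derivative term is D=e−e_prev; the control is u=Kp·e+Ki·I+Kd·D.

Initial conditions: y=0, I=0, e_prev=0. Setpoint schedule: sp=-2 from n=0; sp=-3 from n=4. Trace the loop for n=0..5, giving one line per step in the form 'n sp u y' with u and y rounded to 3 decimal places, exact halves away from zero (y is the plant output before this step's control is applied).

0 -2 -2.500 0.000
1 -2 0.625 -2.500
2 -2 -5.469 2.375
3 -2 6.414 -7.131
4 -3 -18.007 11.406
5 -3 28.739 -25.992

(exact arithmetic carried between steps; '≈' marks a value shown rounded to 6 d.p. or computed from one; I and e_prev carry over from the previous line; the table rounds u and y to 3 d.p., halves away from zero)
n=0: y=0, sp=-2, e=sp−y=-2; I=-2, D=e−e_prev=-2; u=5/4·(-2)+0·(-2)+0·(-2)=-2.5; next y=-7/10·0+1·(-2.5)=-2.5
n=1: y=-2.5, sp=-2, e=sp−y=0.5; I=-1.5, D=e−e_prev=2.5; u=5/4·0.5+0·(-1.5)+0·2.5=0.625; next y=-7/10·(-2.5)+1·0.625=2.375
n=2: y=2.375, sp=-2, e=sp−y=-4.375; I=-5.875, D=e−e_prev=-4.875; u=5/4·(-4.375)+0·(-5.875)+0·(-4.875)=-5.46875; next y=-7/10·2.375+1·(-5.46875)=-7.13125
n=3: y=-7.13125, sp=-2, e=sp−y=5.13125; I=-0.74375, D=e−e_prev=9.50625; u=5/4·5.13125+0·(-0.74375)+0·9.50625≈6.414063; next y=-7/10·(-7.13125)+1·6.414063≈11.405938
n=4: y≈11.405938, sp=-3, e=sp−y≈-14.405938; I≈-15.149688, D=e−e_prev≈-19.537188; u=5/4·(-14.405938)+0·(-15.149688)+0·(-19.537188)≈-18.007422; next y=-7/10·11.405938+1·(-18.007422)≈-25.991578
n=5: y≈-25.991578, sp=-3, e=sp−y≈22.991578; I≈7.841891, D=e−e_prev≈37.397516; u=5/4·22.991578+0·7.841891+0·37.397516≈28.739473; next y=-7/10·(-25.991578)+1·28.739473≈46.933577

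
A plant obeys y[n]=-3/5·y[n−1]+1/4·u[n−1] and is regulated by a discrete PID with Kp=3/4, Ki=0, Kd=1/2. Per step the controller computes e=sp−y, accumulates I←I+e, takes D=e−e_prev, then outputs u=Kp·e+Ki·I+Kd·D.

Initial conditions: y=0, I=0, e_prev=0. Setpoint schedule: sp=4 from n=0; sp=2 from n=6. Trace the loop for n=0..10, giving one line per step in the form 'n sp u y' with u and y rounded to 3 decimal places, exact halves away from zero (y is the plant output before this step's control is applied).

(exact arithmetic carried between steps; '≈' marks a value shown rounded to 6 d.p. or computed from one; I and e_prev carry over from the previous line; the table rounds u and y to 3 d.p., halves away from zero)
n=0: y=0, sp=4, e=sp−y=4; I=4, D=e−e_prev=4; u=3/4·4+0·4+1/2·4=5; next y=-3/5·0+1/4·5=1.25
n=1: y=1.25, sp=4, e=sp−y=2.75; I=6.75, D=e−e_prev=-1.25; u=3/4·2.75+0·6.75+1/2·(-1.25)=1.4375; next y=-3/5·1.25+1/4·1.4375=-0.390625
n=2: y=-0.390625, sp=4, e=sp−y=4.390625; I=11.140625, D=e−e_prev=1.640625; u=3/4·4.390625+0·11.140625+1/2·1.640625≈4.113281; next y=-3/5·(-0.390625)+1/4·4.113281≈1.262695
n=3: y≈1.262695, sp=4, e=sp−y≈2.737305; I≈13.877930, D=e−e_prev≈-1.653320; u=3/4·2.737305+0·13.877930+1/2·(-1.653320)≈1.226318; next y=-3/5·1.262695+1/4·1.226318≈-0.451038
n=4: y≈-0.451038, sp=4, e=sp−y≈4.451038; I≈18.328967, D=e−e_prev≈1.713733; u=3/4·4.451038+0·18.328967+1/2·1.713733≈4.195145; next y=-3/5·(-0.451038)+1/4·4.195145≈1.319409
n=5: y≈1.319409, sp=4, e=sp−y≈2.680591; I≈21.009559, D=e−e_prev≈-1.770446; u=3/4·2.680591+0·21.009559+1/2·(-1.770446)≈1.125220; next y=-3/5·1.319409+1/4·1.125220≈-0.510340
n=6: y≈-0.510340, sp=2, e=sp−y≈2.510340; I≈23.519899, D=e−e_prev≈-0.170251; u=3/4·2.510340+0·23.519899+1/2·(-0.170251)≈1.797630; next y=-3/5·(-0.510340)+1/4·1.797630≈0.755611
n=7: y≈0.755611, sp=2, e=sp−y≈1.244389; I≈24.764287, D=e−e_prev≈-1.265952; u=3/4·1.244389+0·24.764287+1/2·(-1.265952)≈0.300316; next y=-3/5·0.755611+1/4·0.300316≈-0.378288
n=8: y≈-0.378288, sp=2, e=sp−y≈2.378288; I≈27.142575, D=e−e_prev≈1.133899; u=3/4·2.378288+0·27.142575+1/2·1.133899≈2.350666; next y=-3/5·(-0.378288)+1/4·2.350666≈0.814639
n=9: y≈0.814639, sp=2, e=sp−y≈1.185361; I≈28.327936, D=e−e_prev≈-1.192927; u=3/4·1.185361+0·28.327936+1/2·(-1.192927)≈0.292557; next y=-3/5·0.814639+1/4·0.292557≈-0.415644
n=10: y≈-0.415644, sp=2, e=sp−y≈2.415644; I≈30.743580, D=e−e_prev≈1.230284; u=3/4·2.415644+0·30.743580+1/2·1.230284≈2.426875; next y=-3/5·(-0.415644)+1/4·2.426875≈0.856105

0 4 5.000 0.000
1 4 1.438 1.250
2 4 4.113 -0.391
3 4 1.226 1.263
4 4 4.195 -0.451
5 4 1.125 1.319
6 2 1.798 -0.510
7 2 0.300 0.756
8 2 2.351 -0.378
9 2 0.293 0.815
10 2 2.427 -0.416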